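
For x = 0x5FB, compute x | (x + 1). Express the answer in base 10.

x = 10111111011 = 1531
x + 1 = 10111111100
OR    = 10111111111 = 1535
(x | (x + 1) sets the lowest cleared bit.)

1535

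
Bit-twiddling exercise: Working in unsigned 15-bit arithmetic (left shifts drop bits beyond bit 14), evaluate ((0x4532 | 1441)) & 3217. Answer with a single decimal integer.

1169

0x4532 = 100010100110010
1441 = 000010110100001
→ | → 100010110110011 = 17843
3217 = 000110010010001
→ & → 000010010010001 = 1169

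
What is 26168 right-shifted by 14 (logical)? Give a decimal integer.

26168 = 110011000111000
shift right by 14 → 000000000000001 = 1
(equivalently, floor(26168 / 16384))

1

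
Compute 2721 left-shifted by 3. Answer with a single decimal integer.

21768

2721 = 000101010100001
shift left by 3 → 101010100001000 = 21768
(equivalently, 2721 × 2^3 = 2721 × 8)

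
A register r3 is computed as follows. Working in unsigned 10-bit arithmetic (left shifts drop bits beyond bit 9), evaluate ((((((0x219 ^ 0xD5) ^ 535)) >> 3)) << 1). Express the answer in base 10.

54

0x219 = 1000011001
0xD5 = 0011010101
→ ^ → 1011001100 = 716
535 = 1000010111
→ ^ → 0011011011 = 219
→ >> 3 → 0000011011 = 27
→ << 1 (mod 2^10) → 0000110110 = 54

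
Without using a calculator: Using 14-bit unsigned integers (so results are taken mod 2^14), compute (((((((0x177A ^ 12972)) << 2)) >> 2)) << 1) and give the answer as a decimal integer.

2988

0x177A = 01011101111010
12972 = 11001010101100
→ ^ → 10010111010110 = 9686
→ << 2 (mod 2^14) → 01011101011000 = 5976
→ >> 2 → 00010111010110 = 1494
→ << 1 (mod 2^14) → 00101110101100 = 2988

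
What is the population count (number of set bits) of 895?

9

895 = 1101111111
Count the 1s: 1 + 1 + 1 + 1 + 1 + 1 + 1 + 1 + 1 = 9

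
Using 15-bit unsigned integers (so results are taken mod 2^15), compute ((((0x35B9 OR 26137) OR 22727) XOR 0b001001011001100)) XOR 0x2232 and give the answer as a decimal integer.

20225

0x35B9 = 011010110111001
26137 = 110011000011001
→ OR → 111011110111001 = 30649
22727 = 101100011000111
→ OR → 111111111111111 = 32767
0b001001011001100 = 001001011001100
→ XOR → 110110100110011 = 27955
0x2232 = 010001000110010
→ XOR → 100111100000001 = 20225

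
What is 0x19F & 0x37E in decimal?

0x19F = 0110011111
0x37E = 1101111110
AND → 0100011110 = 286

286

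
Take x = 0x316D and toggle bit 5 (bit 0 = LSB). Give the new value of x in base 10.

x = 11000101101101
bit 5 is currently 1; toggle it via x ^ (1 << 5) = x ^ 32
→ 11000101001101 = 12621

12621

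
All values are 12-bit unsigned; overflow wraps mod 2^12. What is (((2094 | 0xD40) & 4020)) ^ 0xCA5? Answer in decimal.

2094 = 100000101110
0xD40 = 110101000000
→ | → 110101101110 = 3438
4020 = 111110110100
→ & → 110100100100 = 3364
0xCA5 = 110010100101
→ ^ → 000110000001 = 385

385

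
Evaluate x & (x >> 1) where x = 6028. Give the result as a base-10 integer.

x = 1011110001100 = 6028
x>>1 = 0101111000110
AND  = 0001110000100 = 900
(x & (x >> 1) has a 1 wherever x has two consecutive 1 bits.)

900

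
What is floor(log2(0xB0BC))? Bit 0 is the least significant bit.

0xB0BC = 1011000010111100
The topmost 1 is at position 15 (since 2^15 = 32768 ≤ 45244 < 65536).

15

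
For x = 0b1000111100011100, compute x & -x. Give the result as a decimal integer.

x = 1000111100011100 = 36636
-x (two's complement) = …0111000011100100
AND   = 0000000000000100 = 4
(x & -x isolates the lowest set bit of x.)

4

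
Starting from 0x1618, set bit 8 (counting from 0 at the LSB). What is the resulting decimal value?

x = 1011000011000
bit 8 is currently 0; set it via x | (1 << 8) = x | 256
→ 1011100011000 = 5912

5912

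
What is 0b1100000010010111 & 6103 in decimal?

151

a = 1100000010010111
6103 = 0001011111010111
AND → 0000000010010111 = 151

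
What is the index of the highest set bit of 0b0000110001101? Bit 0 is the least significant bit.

0b0000110001101 = 110001101
The topmost 1 is at position 8 (since 2^8 = 256 ≤ 397 < 512).

8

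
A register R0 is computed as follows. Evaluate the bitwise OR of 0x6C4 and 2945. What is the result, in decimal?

4037

0x6C4 = 011011000100
2945 = 101110000001
 OR → 111111000101 = 4037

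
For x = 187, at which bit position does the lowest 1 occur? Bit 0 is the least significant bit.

0

187 = 10111011
Trailing zeros: 0, so the lowest set bit is bit 0 (value 1).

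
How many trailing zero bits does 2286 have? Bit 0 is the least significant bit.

2286 = 100011101110
Trailing zeros: 1, so the lowest set bit is bit 1 (value 2).

1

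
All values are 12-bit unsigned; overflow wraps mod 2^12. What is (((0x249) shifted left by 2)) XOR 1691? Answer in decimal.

4031

0x249 = 001001001001
→ shifted left by 2 (mod 2^12) → 100100100100 = 2340
1691 = 011010011011
→ XOR → 111110111111 = 4031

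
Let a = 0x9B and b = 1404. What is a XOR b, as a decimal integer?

1511

0x9B = 00010011011
1404 = 10101111100
XOR → 10111100111 = 1511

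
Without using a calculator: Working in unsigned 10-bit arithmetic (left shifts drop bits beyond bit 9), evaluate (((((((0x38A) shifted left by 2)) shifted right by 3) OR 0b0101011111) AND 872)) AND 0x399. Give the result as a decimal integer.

264

0x38A = 1110001010
→ shifted left by 2 (mod 2^10) → 1000101000 = 552
→ shifted right by 3 → 0001000101 = 69
0b0101011111 = 0101011111
→ OR → 0101011111 = 351
872 = 1101101000
→ AND → 0101001000 = 328
0x399 = 1110011001
→ AND → 0100001000 = 264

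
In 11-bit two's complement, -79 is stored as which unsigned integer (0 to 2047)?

79 in 11 bits: 00001001111
Invert: 11110110000
Add 1:  11110110001 = 1969
(Check: 2^11 - 79 = 2048 - 79 = 1969.)

1969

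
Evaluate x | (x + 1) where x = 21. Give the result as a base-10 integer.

x = 10101 = 21
x + 1 = 10110
OR    = 10111 = 23
(x | (x + 1) sets the lowest cleared bit.)

23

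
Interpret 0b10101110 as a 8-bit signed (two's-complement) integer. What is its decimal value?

-82

pattern = 10101110 (MSB is 1 ⇒ negative)
Invert: 01010001, add 1 → 01010010 = 82, so the value is -82.
(Equivalently: 174 - 2^8 = 174 - 256 = -82.)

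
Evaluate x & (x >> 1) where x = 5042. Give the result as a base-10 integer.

400

x = 1001110110010 = 5042
x>>1 = 0100111011001
AND  = 0000110010000 = 400
(x & (x >> 1) has a 1 wherever x has two consecutive 1 bits.)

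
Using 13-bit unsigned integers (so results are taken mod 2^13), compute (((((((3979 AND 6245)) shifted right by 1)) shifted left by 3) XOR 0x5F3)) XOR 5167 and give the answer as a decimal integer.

4572

3979 = 0111110001011
6245 = 1100001100101
→ AND → 0100000000001 = 2049
→ shifted right by 1 → 0010000000000 = 1024
→ shifted left by 3 (mod 2^13) → 0000000000000 = 0
0x5F3 = 0010111110011
→ XOR → 0010111110011 = 1523
5167 = 1010000101111
→ XOR → 1000111011100 = 4572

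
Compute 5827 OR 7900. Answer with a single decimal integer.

5827 = 1011011000011
7900 = 1111011011100
 OR → 1111011011111 = 7903

7903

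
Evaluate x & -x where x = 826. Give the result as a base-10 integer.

x = 1100111010 = 826
-x (two's complement) = …0011000110
AND   = 0000000010 = 2
(x & -x isolates the lowest set bit of x.)

2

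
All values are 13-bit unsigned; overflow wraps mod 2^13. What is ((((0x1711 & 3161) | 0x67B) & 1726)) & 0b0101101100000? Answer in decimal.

0x1711 = 1011100010001
3161 = 0110001011001
→ & → 0010000010001 = 1041
0x67B = 0011001111011
→ | → 0011001111011 = 1659
1726 = 0011010111110
→ & → 0011000111010 = 1594
0b0101101100000 = 0101101100000
→ & → 0001000100000 = 544

544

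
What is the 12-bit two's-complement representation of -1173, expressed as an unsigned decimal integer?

1173 in 12 bits: 010010010101
Invert: 101101101010
Add 1:  101101101011 = 2923
(Check: 2^12 - 1173 = 4096 - 1173 = 2923.)

2923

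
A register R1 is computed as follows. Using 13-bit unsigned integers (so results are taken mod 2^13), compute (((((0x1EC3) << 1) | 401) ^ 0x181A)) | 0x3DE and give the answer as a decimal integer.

0x1EC3 = 1111011000011
→ << 1 (mod 2^13) → 1110110000110 = 7558
401 = 0000110010001
→ | → 1110110010111 = 7575
0x181A = 1100000011010
→ ^ → 0010110001101 = 1421
0x3DE = 0001111011110
→ | → 0011111011111 = 2015

2015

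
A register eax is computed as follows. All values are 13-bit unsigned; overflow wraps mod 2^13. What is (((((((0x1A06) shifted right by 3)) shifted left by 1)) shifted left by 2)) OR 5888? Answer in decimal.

0x1A06 = 1101000000110
→ shifted right by 3 → 0001101000000 = 832
→ shifted left by 1 (mod 2^13) → 0011010000000 = 1664
→ shifted left by 2 (mod 2^13) → 1101000000000 = 6656
5888 = 1011100000000
→ OR → 1111100000000 = 7936

7936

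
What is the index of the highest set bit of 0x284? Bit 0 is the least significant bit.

0x284 = 1010000100
The topmost 1 is at position 9 (since 2^9 = 512 ≤ 644 < 1024).

9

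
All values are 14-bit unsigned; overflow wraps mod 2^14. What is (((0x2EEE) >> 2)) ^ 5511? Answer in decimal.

7740

0x2EEE = 10111011101110
→ >> 2 → 00101110111011 = 3003
5511 = 01010110000111
→ ^ → 01111000111100 = 7740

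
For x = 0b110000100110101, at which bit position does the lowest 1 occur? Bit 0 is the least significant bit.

0

0b110000100110101 = 110000100110101
Trailing zeros: 0, so the lowest set bit is bit 0 (value 1).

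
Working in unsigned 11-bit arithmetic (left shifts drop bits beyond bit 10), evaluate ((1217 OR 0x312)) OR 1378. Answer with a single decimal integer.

1217 = 10011000001
0x312 = 01100010010
→ OR → 11111010011 = 2003
1378 = 10101100010
→ OR → 11111110011 = 2035

2035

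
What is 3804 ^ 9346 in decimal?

10846

3804 = 00111011011100
9346 = 10010010000010
XOR → 10101001011110 = 10846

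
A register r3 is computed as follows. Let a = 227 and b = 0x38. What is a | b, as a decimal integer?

251

227 = 11100011
0x38 = 00111000
 OR → 11111011 = 251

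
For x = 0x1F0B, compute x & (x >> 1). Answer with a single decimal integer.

x = 1111100001011 = 7947
x>>1 = 0111110000101
AND  = 0111100000001 = 3841
(x & (x >> 1) has a 1 wherever x has two consecutive 1 bits.)

3841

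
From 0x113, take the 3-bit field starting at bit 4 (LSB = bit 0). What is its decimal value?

1

v = 100010011
Shift right by 4: 10001
Mask low 3 bits: 001 = 1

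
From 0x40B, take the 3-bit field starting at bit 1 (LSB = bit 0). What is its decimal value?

v = 10000001011
Shift right by 1: 1000000101
Mask low 3 bits: 101 = 5

5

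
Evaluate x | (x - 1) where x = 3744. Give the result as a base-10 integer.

3775

x = 111010100000 = 3744
x - 1 = 111010011111
OR    = 111010111111 = 3775
(x | (x - 1) sets all bits below the lowest set bit.)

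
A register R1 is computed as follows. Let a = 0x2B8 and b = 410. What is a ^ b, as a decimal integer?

0x2B8 = 1010111000
410 = 0110011010
XOR → 1100100010 = 802

802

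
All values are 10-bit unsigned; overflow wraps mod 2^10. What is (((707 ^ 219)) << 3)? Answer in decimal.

192

707 = 1011000011
219 = 0011011011
→ ^ → 1000011000 = 536
→ << 3 (mod 2^10) → 0011000000 = 192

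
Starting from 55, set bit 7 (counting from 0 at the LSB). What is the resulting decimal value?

x = 000110111
bit 7 is currently 0; set it via x | (1 << 7) = x | 128
→ 010110111 = 183

183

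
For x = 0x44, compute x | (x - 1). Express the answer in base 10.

71

x = 1000100 = 68
x - 1 = 1000011
OR    = 1000111 = 71
(x | (x - 1) sets all bits below the lowest set bit.)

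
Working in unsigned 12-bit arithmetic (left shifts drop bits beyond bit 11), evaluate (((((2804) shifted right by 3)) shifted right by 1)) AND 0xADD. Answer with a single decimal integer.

2804 = 101011110100
→ shifted right by 3 → 000101011110 = 350
→ shifted right by 1 → 000010101111 = 175
0xADD = 101011011101
→ AND → 000010001101 = 141

141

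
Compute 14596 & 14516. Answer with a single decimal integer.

14596 = 11100100000100
14516 = 11100010110100
AND → 11100000000100 = 14340

14340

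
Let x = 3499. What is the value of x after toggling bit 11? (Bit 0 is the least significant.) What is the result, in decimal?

x = 0110110101011
bit 11 is currently 1; toggle it via x ^ (1 << 11) = x ^ 2048
→ 0010110101011 = 1451

1451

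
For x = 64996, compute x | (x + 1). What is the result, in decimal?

64997

x = 1111110111100100 = 64996
x + 1 = 1111110111100101
OR    = 1111110111100101 = 64997
(x | (x + 1) sets the lowest cleared bit.)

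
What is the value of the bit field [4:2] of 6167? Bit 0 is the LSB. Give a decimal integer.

5

v = 1100000010111
Shift right by 2: 11000000101
Mask low 3 bits: 101 = 5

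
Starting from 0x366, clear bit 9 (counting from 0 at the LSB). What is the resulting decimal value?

x = 01101100110
bit 9 is currently 1; clear it via x & ~(1 << 9) = x & ~512
→ 00101100110 = 358

358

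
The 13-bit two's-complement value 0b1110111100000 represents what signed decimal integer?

pattern = 1110111100000 (MSB is 1 ⇒ negative)
Invert: 0001000011111, add 1 → 0001000100000 = 544, so the value is -544.
(Equivalently: 7648 - 2^13 = 7648 - 8192 = -544.)

-544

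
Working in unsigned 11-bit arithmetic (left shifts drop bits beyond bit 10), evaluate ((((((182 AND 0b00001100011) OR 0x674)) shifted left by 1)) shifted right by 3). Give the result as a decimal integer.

182 = 00010110110
0b00001100011 = 00001100011
→ AND → 00000100010 = 34
0x674 = 11001110100
→ OR → 11001110110 = 1654
→ shifted left by 1 (mod 2^11) → 10011101100 = 1260
→ shifted right by 3 → 00010011101 = 157

157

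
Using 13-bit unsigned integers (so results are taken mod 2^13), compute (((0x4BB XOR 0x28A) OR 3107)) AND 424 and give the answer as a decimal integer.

0x4BB = 0010010111011
0x28A = 0001010001010
→ XOR → 0011000110001 = 1585
3107 = 0110000100011
→ OR → 0111000110011 = 3635
424 = 0000110101000
→ AND → 0000000100000 = 32

32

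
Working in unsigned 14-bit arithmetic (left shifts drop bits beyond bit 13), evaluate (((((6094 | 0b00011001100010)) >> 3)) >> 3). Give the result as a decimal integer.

95

6094 = 01011111001110
0b00011001100010 = 00011001100010
→ | → 01011111101110 = 6126
→ >> 3 → 00001011111101 = 765
→ >> 3 → 00000001011111 = 95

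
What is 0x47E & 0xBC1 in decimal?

0x47E = 010001111110
0xBC1 = 101111000001
AND → 000001000000 = 64

64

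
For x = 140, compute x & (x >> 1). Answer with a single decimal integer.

x = 10001100 = 140
x>>1 = 01000110
AND  = 00000100 = 4
(x & (x >> 1) has a 1 wherever x has two consecutive 1 bits.)

4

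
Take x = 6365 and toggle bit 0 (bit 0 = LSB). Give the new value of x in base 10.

x = 0001100011011101
bit 0 is currently 1; toggle it via x ^ (1 << 0) = x ^ 1
→ 0001100011011100 = 6364

6364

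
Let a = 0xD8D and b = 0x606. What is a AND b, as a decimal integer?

1028

0xD8D = 110110001101
0x606 = 011000000110
AND → 010000000100 = 1028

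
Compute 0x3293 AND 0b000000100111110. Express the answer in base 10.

18

0x3293 = 11001010010011
b = 00000100111110
AND → 00000000010010 = 18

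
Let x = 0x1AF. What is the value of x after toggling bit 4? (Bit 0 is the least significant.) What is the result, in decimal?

447

x = 000000110101111
bit 4 is currently 0; toggle it via x ^ (1 << 4) = x ^ 16
→ 000000110111111 = 447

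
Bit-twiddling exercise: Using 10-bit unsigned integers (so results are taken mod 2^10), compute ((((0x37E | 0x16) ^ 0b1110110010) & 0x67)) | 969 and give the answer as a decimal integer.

973

0x37E = 1101111110
0x16 = 0000010110
→ | → 1101111110 = 894
0b1110110010 = 1110110010
→ ^ → 0011001100 = 204
0x67 = 0001100111
→ & → 0001000100 = 68
969 = 1111001001
→ | → 1111001101 = 973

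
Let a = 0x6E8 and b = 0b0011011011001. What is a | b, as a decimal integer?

0x6E8 = 11011101000
b = 11011011001
 OR → 11011111001 = 1785

1785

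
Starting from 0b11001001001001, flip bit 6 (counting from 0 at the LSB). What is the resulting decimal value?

x = 11001001001001
bit 6 is currently 1; toggle it via x ^ (1 << 6) = x ^ 64
→ 11001000001001 = 12809

12809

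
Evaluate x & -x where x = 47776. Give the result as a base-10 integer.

32

x = 1011101010100000 = 47776
-x (two's complement) = …0100010101100000
AND   = 0000000000100000 = 32
(x & -x isolates the lowest set bit of x.)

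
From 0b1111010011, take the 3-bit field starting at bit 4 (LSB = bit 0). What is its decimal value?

5

v = 1111010011
Shift right by 4: 111101
Mask low 3 bits: 101 = 5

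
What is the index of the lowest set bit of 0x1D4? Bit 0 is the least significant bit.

2

0x1D4 = 111010100
Trailing zeros: 2, so the lowest set bit is bit 2 (value 4).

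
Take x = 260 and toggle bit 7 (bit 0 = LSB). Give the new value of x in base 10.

388

x = 0100000100
bit 7 is currently 0; toggle it via x ^ (1 << 7) = x ^ 128
→ 0110000100 = 388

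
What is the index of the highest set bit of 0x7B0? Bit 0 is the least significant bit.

10

0x7B0 = 11110110000
The topmost 1 is at position 10 (since 2^10 = 1024 ≤ 1968 < 2048).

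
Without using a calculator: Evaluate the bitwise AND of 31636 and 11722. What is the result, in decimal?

31636 = 111101110010100
11722 = 010110111001010
AND → 010100110000000 = 10624

10624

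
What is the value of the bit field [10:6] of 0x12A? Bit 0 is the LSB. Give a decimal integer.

v = 000100101010
Shift right by 6: 000100
Mask low 5 bits: 00100 = 4

4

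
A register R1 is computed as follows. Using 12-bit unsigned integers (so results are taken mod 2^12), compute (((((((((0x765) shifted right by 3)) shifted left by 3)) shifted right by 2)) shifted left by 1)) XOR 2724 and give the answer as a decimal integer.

2324

0x765 = 011101100101
→ shifted right by 3 → 000011101100 = 236
→ shifted left by 3 (mod 2^12) → 011101100000 = 1888
→ shifted right by 2 → 000111011000 = 472
→ shifted left by 1 (mod 2^12) → 001110110000 = 944
2724 = 101010100100
→ XOR → 100100010100 = 2324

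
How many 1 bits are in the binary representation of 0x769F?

0x769F = 111011010011111
Count the 1s: 1 + 1 + 1 + 1 + 1 + 1 + 1 + 1 + 1 + 1 + 1 = 11

11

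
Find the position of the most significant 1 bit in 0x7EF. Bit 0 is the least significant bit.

10

0x7EF = 11111101111
The topmost 1 is at position 10 (since 2^10 = 1024 ≤ 2031 < 2048).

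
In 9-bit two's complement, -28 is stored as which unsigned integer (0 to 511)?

28 in 9 bits: 000011100
Invert: 111100011
Add 1:  111100100 = 484
(Check: 2^9 - 28 = 512 - 28 = 484.)

484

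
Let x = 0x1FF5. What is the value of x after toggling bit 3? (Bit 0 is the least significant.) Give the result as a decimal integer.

x = 001111111110101
bit 3 is currently 0; toggle it via x ^ (1 << 3) = x ^ 8
→ 001111111111101 = 8189

8189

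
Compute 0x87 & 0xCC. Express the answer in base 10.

132

0x87 = 10000111
0xCC = 11001100
AND → 10000100 = 132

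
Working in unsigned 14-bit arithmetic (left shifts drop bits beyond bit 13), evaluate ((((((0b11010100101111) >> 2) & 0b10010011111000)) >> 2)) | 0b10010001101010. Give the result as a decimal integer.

9594

0b11010100101111 = 11010100101111
→ >> 2 → 00110101001011 = 3403
0b10010011111000 = 10010011111000
→ & → 00010001001000 = 1096
→ >> 2 → 00000100010010 = 274
0b10010001101010 = 10010001101010
→ | → 10010101111010 = 9594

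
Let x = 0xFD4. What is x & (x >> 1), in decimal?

x = 111111010100 = 4052
x>>1 = 011111101010
AND  = 011111000000 = 1984
(x & (x >> 1) has a 1 wherever x has two consecutive 1 bits.)

1984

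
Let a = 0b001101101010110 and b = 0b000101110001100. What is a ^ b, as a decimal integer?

a = 1101101010110
b = 0101110001100
XOR → 1000011011010 = 4314

4314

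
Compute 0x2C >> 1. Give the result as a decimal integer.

22

0x2C = 101100
shift right by 1 → 010110 = 22
(equivalently, floor(44 / 2))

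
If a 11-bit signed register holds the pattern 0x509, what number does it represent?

pattern = 10100001001 (MSB is 1 ⇒ negative)
Invert: 01011110110, add 1 → 01011110111 = 759, so the value is -759.
(Equivalently: 1289 - 2^11 = 1289 - 2048 = -759.)

-759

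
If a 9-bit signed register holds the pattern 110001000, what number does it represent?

pattern = 110001000 (MSB is 1 ⇒ negative)
Invert: 001110111, add 1 → 001111000 = 120, so the value is -120.
(Equivalently: 392 - 2^9 = 392 - 512 = -120.)

-120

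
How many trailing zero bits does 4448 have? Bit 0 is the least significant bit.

4448 = 1000101100000
Trailing zeros: 5, so the lowest set bit is bit 5 (value 32).

5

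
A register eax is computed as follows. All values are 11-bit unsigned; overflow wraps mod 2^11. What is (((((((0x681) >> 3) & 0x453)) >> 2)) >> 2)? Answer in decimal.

5

0x681 = 11010000001
→ >> 3 → 00011010000 = 208
0x453 = 10001010011
→ & → 00001010000 = 80
→ >> 2 → 00000010100 = 20
→ >> 2 → 00000000101 = 5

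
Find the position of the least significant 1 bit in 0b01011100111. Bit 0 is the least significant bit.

0b01011100111 = 1011100111
Trailing zeros: 0, so the lowest set bit is bit 0 (value 1).

0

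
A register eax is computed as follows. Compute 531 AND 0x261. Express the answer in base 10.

513

531 = 1000010011
0x261 = 1001100001
AND → 1000000001 = 513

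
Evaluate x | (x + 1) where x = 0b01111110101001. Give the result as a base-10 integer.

x = 1111110101001 = 8105
x + 1 = 1111110101010
OR    = 1111110101011 = 8107
(x | (x + 1) sets the lowest cleared bit.)

8107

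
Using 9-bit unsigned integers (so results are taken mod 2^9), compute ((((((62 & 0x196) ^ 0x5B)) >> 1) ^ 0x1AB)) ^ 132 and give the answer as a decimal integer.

62 = 000111110
0x196 = 110010110
→ & → 000010110 = 22
0x5B = 001011011
→ ^ → 001001101 = 77
→ >> 1 → 000100110 = 38
0x1AB = 110101011
→ ^ → 110001101 = 397
132 = 010000100
→ ^ → 100001001 = 265

265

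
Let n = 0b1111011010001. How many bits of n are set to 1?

8

n = 1111011010001
Count the 1s: 1 + 1 + 1 + 1 + 1 + 1 + 1 + 1 = 8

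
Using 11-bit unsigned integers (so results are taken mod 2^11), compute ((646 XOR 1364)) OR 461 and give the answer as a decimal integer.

2015

646 = 01010000110
1364 = 10101010100
→ XOR → 11111010010 = 2002
461 = 00111001101
→ OR → 11111011111 = 2015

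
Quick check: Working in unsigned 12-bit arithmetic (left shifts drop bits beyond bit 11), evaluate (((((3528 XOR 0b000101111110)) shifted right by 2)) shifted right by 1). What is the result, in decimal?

406

3528 = 110111001000
0b000101111110 = 000101111110
→ XOR → 110010110110 = 3254
→ shifted right by 2 → 001100101101 = 813
→ shifted right by 1 → 000110010110 = 406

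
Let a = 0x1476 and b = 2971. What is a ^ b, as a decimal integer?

0x1476 = 1010001110110
2971 = 0101110011011
XOR → 1111111101101 = 8173

8173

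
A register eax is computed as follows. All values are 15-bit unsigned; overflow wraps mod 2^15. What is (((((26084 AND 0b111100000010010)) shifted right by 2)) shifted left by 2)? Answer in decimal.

24576

26084 = 110010111100100
0b111100000010010 = 111100000010010
→ AND → 110000000000000 = 24576
→ shifted right by 2 → 001100000000000 = 6144
→ shifted left by 2 (mod 2^15) → 110000000000000 = 24576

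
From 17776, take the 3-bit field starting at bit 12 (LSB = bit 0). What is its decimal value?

v = 100010101110000
Shift right by 12: 100
Mask low 3 bits: 100 = 4

4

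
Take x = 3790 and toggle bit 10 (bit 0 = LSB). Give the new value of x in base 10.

2766

x = 111011001110
bit 10 is currently 1; toggle it via x ^ (1 << 10) = x ^ 1024
→ 101011001110 = 2766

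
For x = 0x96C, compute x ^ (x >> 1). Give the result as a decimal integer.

x = 100101101100 = 2412
x>>1 = 010010110110
XOR  = 110111011010 = 3546
(x ^ (x >> 1) gives the standard binary-reflected Gray code of x.)

3546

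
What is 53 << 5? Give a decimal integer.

53 = 00000110101
shift left by 5 → 11010100000 = 1696
(equivalently, 53 × 2^5 = 53 × 32)

1696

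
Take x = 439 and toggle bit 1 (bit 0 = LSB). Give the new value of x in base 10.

437

x = 110110111
bit 1 is currently 1; toggle it via x ^ (1 << 1) = x ^ 2
→ 110110101 = 437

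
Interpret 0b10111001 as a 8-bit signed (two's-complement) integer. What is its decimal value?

-71

pattern = 10111001 (MSB is 1 ⇒ negative)
Invert: 01000110, add 1 → 01000111 = 71, so the value is -71.
(Equivalently: 185 - 2^8 = 185 - 256 = -71.)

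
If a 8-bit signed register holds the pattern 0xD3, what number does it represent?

-45

pattern = 11010011 (MSB is 1 ⇒ negative)
Invert: 00101100, add 1 → 00101101 = 45, so the value is -45.
(Equivalently: 211 - 2^8 = 211 - 256 = -45.)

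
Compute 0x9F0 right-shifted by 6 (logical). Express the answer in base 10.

39

0x9F0 = 100111110000
shift right by 6 → 000000100111 = 39
(equivalently, floor(2544 / 64))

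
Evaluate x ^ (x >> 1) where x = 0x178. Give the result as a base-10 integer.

452

x = 101111000 = 376
x>>1 = 010111100
XOR  = 111000100 = 452
(x ^ (x >> 1) gives the standard binary-reflected Gray code of x.)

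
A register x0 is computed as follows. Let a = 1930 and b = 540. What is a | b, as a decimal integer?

1950

1930 = 11110001010
540 = 01000011100
 OR → 11110011110 = 1950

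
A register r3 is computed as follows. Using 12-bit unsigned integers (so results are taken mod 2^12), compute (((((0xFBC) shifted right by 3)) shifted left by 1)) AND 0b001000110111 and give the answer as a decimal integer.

0xFBC = 111110111100
→ shifted right by 3 → 000111110111 = 503
→ shifted left by 1 (mod 2^12) → 001111101110 = 1006
0b001000110111 = 001000110111
→ AND → 001000100110 = 550

550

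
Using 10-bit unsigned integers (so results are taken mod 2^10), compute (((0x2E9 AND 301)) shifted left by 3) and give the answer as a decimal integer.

328

0x2E9 = 1011101001
301 = 0100101101
→ AND → 0000101001 = 41
→ shifted left by 3 (mod 2^10) → 0101001000 = 328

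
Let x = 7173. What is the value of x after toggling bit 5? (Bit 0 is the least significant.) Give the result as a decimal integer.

x = 1110000000101
bit 5 is currently 0; toggle it via x ^ (1 << 5) = x ^ 32
→ 1110000100101 = 7205

7205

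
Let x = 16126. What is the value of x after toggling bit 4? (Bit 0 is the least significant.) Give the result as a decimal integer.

x = 0011111011111110
bit 4 is currently 1; toggle it via x ^ (1 << 4) = x ^ 16
→ 0011111011101110 = 16110

16110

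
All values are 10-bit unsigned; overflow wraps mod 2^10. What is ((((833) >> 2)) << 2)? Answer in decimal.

833 = 1101000001
→ >> 2 → 0011010000 = 208
→ << 2 (mod 2^10) → 1101000000 = 832

832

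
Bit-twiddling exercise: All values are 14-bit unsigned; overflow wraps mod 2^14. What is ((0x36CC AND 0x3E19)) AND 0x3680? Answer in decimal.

13824

0x36CC = 11011011001100
0x3E19 = 11111000011001
→ AND → 11011000001000 = 13832
0x3680 = 11011010000000
→ AND → 11011000000000 = 13824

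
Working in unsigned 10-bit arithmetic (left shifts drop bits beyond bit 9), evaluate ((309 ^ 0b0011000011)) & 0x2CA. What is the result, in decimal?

194

309 = 0100110101
0b0011000011 = 0011000011
→ ^ → 0111110110 = 502
0x2CA = 1011001010
→ & → 0011000010 = 194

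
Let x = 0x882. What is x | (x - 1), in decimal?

x = 100010000010 = 2178
x - 1 = 100010000001
OR    = 100010000011 = 2179
(x | (x - 1) sets all bits below the lowest set bit.)

2179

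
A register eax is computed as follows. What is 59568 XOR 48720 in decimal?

22240

59568 = 1110100010110000
48720 = 1011111001010000
XOR → 0101011011100000 = 22240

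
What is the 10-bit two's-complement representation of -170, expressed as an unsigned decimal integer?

854

170 in 10 bits: 0010101010
Invert: 1101010101
Add 1:  1101010110 = 854
(Check: 2^10 - 170 = 1024 - 170 = 854.)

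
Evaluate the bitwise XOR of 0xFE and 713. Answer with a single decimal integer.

0xFE = 0011111110
713 = 1011001001
XOR → 1000110111 = 567

567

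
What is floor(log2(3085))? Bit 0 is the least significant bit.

11

3085 = 110000001101
The topmost 1 is at position 11 (since 2^11 = 2048 ≤ 3085 < 4096).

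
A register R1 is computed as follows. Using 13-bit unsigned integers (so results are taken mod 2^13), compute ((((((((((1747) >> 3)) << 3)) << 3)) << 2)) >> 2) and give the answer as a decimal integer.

1747 = 0011011010011
→ >> 3 → 0000011011010 = 218
→ << 3 (mod 2^13) → 0011011010000 = 1744
→ << 3 (mod 2^13) → 1011010000000 = 5760
→ << 2 (mod 2^13) → 1101000000000 = 6656
→ >> 2 → 0011010000000 = 1664

1664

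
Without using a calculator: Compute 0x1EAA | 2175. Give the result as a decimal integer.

7935

0x1EAA = 1111010101010
2175 = 0100001111111
 OR → 1111011111111 = 7935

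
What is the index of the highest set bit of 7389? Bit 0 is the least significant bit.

12

7389 = 1110011011101
The topmost 1 is at position 12 (since 2^12 = 4096 ≤ 7389 < 8192).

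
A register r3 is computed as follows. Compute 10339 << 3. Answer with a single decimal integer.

82712

10339 = 00010100001100011
shift left by 3 → 10100001100011000 = 82712
(equivalently, 10339 × 2^3 = 10339 × 8)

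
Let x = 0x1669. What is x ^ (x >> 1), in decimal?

x = 1011001101001 = 5737
x>>1 = 0101100110100
XOR  = 1110101011101 = 7517
(x ^ (x >> 1) gives the standard binary-reflected Gray code of x.)

7517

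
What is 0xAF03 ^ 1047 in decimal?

43796

0xAF03 = 1010111100000011
1047 = 0000010000010111
XOR → 1010101100010100 = 43796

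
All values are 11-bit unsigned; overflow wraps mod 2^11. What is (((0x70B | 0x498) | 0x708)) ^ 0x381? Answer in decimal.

1050

0x70B = 11100001011
0x498 = 10010011000
→ | → 11110011011 = 1947
0x708 = 11100001000
→ | → 11110011011 = 1947
0x381 = 01110000001
→ ^ → 10000011010 = 1050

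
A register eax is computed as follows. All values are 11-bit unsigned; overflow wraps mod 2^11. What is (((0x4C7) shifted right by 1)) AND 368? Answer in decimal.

96

0x4C7 = 10011000111
→ shifted right by 1 → 01001100011 = 611
368 = 00101110000
→ AND → 00001100000 = 96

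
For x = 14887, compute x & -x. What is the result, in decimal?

1

x = 11101000100111 = 14887
-x (two's complement) = …00010111011001
AND   = 00000000000001 = 1
(x & -x isolates the lowest set bit of x.)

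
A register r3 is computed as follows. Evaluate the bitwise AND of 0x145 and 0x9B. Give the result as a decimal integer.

1

0x145 = 101000101
0x9B = 010011011
AND → 000000001 = 1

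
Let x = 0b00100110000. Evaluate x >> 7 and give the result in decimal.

x = 100110000
shift right by 7 → 000000010 = 2
(equivalently, floor(304 / 128))

2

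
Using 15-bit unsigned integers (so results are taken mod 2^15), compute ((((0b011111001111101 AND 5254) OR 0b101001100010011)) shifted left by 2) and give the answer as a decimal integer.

0b011111001111101 = 011111001111101
5254 = 001010010000110
→ AND → 001010000000100 = 5124
0b101001100010011 = 101001100010011
→ OR → 101011100010111 = 22295
→ shifted left by 2 (mod 2^15) → 101110001011100 = 23644

23644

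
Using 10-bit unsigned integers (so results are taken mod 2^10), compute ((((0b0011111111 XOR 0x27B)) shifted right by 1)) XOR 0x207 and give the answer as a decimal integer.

837

0b0011111111 = 0011111111
0x27B = 1001111011
→ XOR → 1010000100 = 644
→ shifted right by 1 → 0101000010 = 322
0x207 = 1000000111
→ XOR → 1101000101 = 837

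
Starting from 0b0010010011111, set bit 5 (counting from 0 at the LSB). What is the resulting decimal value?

1215

x = 0010010011111
bit 5 is currently 0; set it via x | (1 << 5) = x | 32
→ 0010010111111 = 1215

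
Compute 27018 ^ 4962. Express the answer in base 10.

31464

27018 = 110100110001010
4962 = 001001101100010
XOR → 111101011101000 = 31464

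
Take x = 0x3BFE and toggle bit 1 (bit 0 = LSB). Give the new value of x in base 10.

15356

x = 11101111111110
bit 1 is currently 1; toggle it via x ^ (1 << 1) = x ^ 2
→ 11101111111100 = 15356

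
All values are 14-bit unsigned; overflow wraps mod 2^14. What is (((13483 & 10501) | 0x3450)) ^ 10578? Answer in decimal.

7427

13483 = 11010010101011
10501 = 10100100000101
→ & → 10000000000001 = 8193
0x3450 = 11010001010000
→ | → 11010001010001 = 13393
10578 = 10100101010010
→ ^ → 01110100000011 = 7427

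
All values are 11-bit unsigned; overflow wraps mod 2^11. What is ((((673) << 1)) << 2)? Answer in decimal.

1288

673 = 01010100001
→ << 1 (mod 2^11) → 10101000010 = 1346
→ << 2 (mod 2^11) → 10100001000 = 1288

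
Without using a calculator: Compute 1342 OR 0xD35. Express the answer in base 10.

1342 = 010100111110
0xD35 = 110100110101
 OR → 110100111111 = 3391

3391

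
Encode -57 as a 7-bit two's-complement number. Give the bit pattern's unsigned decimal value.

57 in 7 bits: 0111001
Invert: 1000110
Add 1:  1000111 = 71
(Check: 2^7 - 57 = 128 - 57 = 71.)

71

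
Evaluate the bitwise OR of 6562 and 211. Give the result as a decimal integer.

6562 = 1100110100010
211 = 0000011010011
 OR → 1100111110011 = 6643

6643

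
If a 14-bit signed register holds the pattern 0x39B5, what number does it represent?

pattern = 11100110110101 (MSB is 1 ⇒ negative)
Invert: 00011001001010, add 1 → 00011001001011 = 1611, so the value is -1611.
(Equivalently: 14773 - 2^14 = 14773 - 16384 = -1611.)

-1611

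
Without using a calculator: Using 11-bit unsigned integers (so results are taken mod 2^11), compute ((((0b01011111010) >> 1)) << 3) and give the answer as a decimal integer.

0b01011111010 = 01011111010
→ >> 1 → 00101111101 = 381
→ << 3 (mod 2^11) → 01111101000 = 1000

1000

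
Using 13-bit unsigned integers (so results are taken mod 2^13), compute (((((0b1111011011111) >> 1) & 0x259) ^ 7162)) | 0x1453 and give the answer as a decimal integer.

7667

0b1111011011111 = 1111011011111
→ >> 1 → 0111101101111 = 3951
0x259 = 0001001011001
→ & → 0001001001001 = 585
7162 = 1101111111010
→ ^ → 1100110110011 = 6579
0x1453 = 1010001010011
→ | → 1110111110011 = 7667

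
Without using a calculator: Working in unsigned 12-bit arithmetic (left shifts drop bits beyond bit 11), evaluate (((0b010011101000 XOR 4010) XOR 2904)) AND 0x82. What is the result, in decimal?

2

0b010011101000 = 010011101000
4010 = 111110101010
→ XOR → 101101000010 = 2882
2904 = 101101011000
→ XOR → 000000011010 = 26
0x82 = 000010000010
→ AND → 000000000010 = 2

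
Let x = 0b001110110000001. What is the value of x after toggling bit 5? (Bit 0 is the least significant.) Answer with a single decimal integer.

7585

x = 001110110000001
bit 5 is currently 0; toggle it via x ^ (1 << 5) = x ^ 32
→ 001110110100001 = 7585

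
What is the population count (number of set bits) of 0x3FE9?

0x3FE9 = 11111111101001
Count the 1s: 1 + 1 + 1 + 1 + 1 + 1 + 1 + 1 + 1 + 1 + 1 = 11

11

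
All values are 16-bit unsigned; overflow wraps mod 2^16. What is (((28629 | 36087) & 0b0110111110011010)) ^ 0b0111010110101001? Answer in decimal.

6715

28629 = 0110111111010101
36087 = 1000110011110111
→ | → 1110111111110111 = 61431
0b0110111110011010 = 0110111110011010
→ & → 0110111110010010 = 28562
0b0111010110101001 = 0111010110101001
→ ^ → 0001101000111011 = 6715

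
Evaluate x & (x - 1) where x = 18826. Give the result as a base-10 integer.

x = 100100110001010 = 18826
x - 1 = 100100110001001
AND   = 100100110001000 = 18824
(x & (x - 1) clears the lowest set bit of x.)

18824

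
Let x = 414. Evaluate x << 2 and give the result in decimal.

1656

414 = 00110011110
shift left by 2 → 11001111000 = 1656
(equivalently, 414 × 2^2 = 414 × 4)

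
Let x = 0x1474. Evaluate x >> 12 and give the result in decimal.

1

0x1474 = 1010001110100
shift right by 12 → 0000000000001 = 1
(equivalently, floor(5236 / 4096))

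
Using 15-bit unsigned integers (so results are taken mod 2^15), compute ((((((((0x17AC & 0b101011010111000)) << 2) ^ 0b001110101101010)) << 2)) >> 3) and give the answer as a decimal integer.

0x17AC = 001011110101100
0b101011010111000 = 101011010111000
→ & → 001011010101000 = 5800
→ << 2 (mod 2^15) → 101101010100000 = 23200
0b001110101101010 = 001110101101010
→ ^ → 100011111001010 = 18378
→ << 2 (mod 2^15) → 001111100101000 = 7976
→ >> 3 → 000001111100101 = 997

997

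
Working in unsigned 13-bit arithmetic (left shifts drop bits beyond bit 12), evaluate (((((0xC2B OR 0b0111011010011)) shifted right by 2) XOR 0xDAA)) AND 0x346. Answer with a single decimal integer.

0xC2B = 0110000101011
0b0111011010011 = 0111011010011
→ OR → 0111011111011 = 3835
→ shifted right by 2 → 0001110111110 = 958
0xDAA = 0110110101010
→ XOR → 0111000010100 = 3604
0x346 = 0001101000110
→ AND → 0001000000100 = 516

516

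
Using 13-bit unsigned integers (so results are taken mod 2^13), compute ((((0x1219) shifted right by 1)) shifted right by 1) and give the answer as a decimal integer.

0x1219 = 1001000011001
→ shifted right by 1 → 0100100001100 = 2316
→ shifted right by 1 → 0010010000110 = 1158

1158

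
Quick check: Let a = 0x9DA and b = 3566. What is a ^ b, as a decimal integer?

1076

0x9DA = 100111011010
3566 = 110111101110
XOR → 010000110100 = 1076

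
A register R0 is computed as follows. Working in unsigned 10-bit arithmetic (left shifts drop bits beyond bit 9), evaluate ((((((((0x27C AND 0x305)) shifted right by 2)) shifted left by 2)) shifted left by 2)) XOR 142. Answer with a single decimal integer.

0x27C = 1001111100
0x305 = 1100000101
→ AND → 1000000100 = 516
→ shifted right by 2 → 0010000001 = 129
→ shifted left by 2 (mod 2^10) → 1000000100 = 516
→ shifted left by 2 (mod 2^10) → 0000010000 = 16
142 = 0010001110
→ XOR → 0010011110 = 158

158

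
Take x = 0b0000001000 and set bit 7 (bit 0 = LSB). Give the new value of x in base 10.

x = 0000001000
bit 7 is currently 0; set it via x | (1 << 7) = x | 128
→ 0010001000 = 136

136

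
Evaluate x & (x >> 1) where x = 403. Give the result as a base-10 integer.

x = 110010011 = 403
x>>1 = 011001001
AND  = 010000001 = 129
(x & (x >> 1) has a 1 wherever x has two consecutive 1 bits.)

129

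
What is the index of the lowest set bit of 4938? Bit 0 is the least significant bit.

1

4938 = 1001101001010
Trailing zeros: 1, so the lowest set bit is bit 1 (value 2).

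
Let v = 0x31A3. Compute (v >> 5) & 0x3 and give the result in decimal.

v = 11000110100011
Shift right by 5: 110001101
Mask low 2 bits: 01 = 1

1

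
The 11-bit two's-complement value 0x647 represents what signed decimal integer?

pattern = 11001000111 (MSB is 1 ⇒ negative)
Invert: 00110111000, add 1 → 00110111001 = 441, so the value is -441.
(Equivalently: 1607 - 2^11 = 1607 - 2048 = -441.)

-441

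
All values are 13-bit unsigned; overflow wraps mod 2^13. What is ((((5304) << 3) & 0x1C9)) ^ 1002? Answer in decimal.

554

5304 = 1010010111000
→ << 3 (mod 2^13) → 0010111000000 = 1472
0x1C9 = 0000111001001
→ & → 0000111000000 = 448
1002 = 0001111101010
→ ^ → 0001000101010 = 554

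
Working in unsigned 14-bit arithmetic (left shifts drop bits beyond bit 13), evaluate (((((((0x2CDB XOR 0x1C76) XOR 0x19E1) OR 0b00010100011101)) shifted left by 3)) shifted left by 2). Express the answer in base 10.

0x2CDB = 10110011011011
0x1C76 = 01110001110110
→ XOR → 11000010101101 = 12461
0x19E1 = 01100111100001
→ XOR → 10100101001100 = 10572
0b00010100011101 = 00010100011101
→ OR → 10110101011101 = 11613
→ shifted left by 3 (mod 2^14) → 10101011101000 = 10984
→ shifted left by 2 (mod 2^14) → 10101110100000 = 11168

11168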